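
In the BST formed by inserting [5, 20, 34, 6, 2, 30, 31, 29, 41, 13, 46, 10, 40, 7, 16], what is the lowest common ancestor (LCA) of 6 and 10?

Tree insertion order: [5, 20, 34, 6, 2, 30, 31, 29, 41, 13, 46, 10, 40, 7, 16]
Tree (level-order array): [5, 2, 20, None, None, 6, 34, None, 13, 30, 41, 10, 16, 29, 31, 40, 46, 7]
In a BST, the LCA of p=6, q=10 is the first node v on the
root-to-leaf path with p <= v <= q (go left if both < v, right if both > v).
Walk from root:
  at 5: both 6 and 10 > 5, go right
  at 20: both 6 and 10 < 20, go left
  at 6: 6 <= 6 <= 10, this is the LCA
LCA = 6


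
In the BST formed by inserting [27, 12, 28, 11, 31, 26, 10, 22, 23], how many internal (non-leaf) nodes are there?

Tree built from: [27, 12, 28, 11, 31, 26, 10, 22, 23]
Tree (level-order array): [27, 12, 28, 11, 26, None, 31, 10, None, 22, None, None, None, None, None, None, 23]
Rule: An internal node has at least one child.
Per-node child counts:
  node 27: 2 child(ren)
  node 12: 2 child(ren)
  node 11: 1 child(ren)
  node 10: 0 child(ren)
  node 26: 1 child(ren)
  node 22: 1 child(ren)
  node 23: 0 child(ren)
  node 28: 1 child(ren)
  node 31: 0 child(ren)
Matching nodes: [27, 12, 11, 26, 22, 28]
Count of internal (non-leaf) nodes: 6


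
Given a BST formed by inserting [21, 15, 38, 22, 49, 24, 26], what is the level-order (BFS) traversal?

Tree insertion order: [21, 15, 38, 22, 49, 24, 26]
Tree (level-order array): [21, 15, 38, None, None, 22, 49, None, 24, None, None, None, 26]
BFS from the root, enqueuing left then right child of each popped node:
  queue [21] -> pop 21, enqueue [15, 38], visited so far: [21]
  queue [15, 38] -> pop 15, enqueue [none], visited so far: [21, 15]
  queue [38] -> pop 38, enqueue [22, 49], visited so far: [21, 15, 38]
  queue [22, 49] -> pop 22, enqueue [24], visited so far: [21, 15, 38, 22]
  queue [49, 24] -> pop 49, enqueue [none], visited so far: [21, 15, 38, 22, 49]
  queue [24] -> pop 24, enqueue [26], visited so far: [21, 15, 38, 22, 49, 24]
  queue [26] -> pop 26, enqueue [none], visited so far: [21, 15, 38, 22, 49, 24, 26]
Result: [21, 15, 38, 22, 49, 24, 26]


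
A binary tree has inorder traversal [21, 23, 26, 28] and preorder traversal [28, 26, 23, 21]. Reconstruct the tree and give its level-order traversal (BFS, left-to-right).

Inorder:  [21, 23, 26, 28]
Preorder: [28, 26, 23, 21]
Algorithm: preorder visits root first, so consume preorder in order;
for each root, split the current inorder slice at that value into
left-subtree inorder and right-subtree inorder, then recurse.
Recursive splits:
  root=28; inorder splits into left=[21, 23, 26], right=[]
  root=26; inorder splits into left=[21, 23], right=[]
  root=23; inorder splits into left=[21], right=[]
  root=21; inorder splits into left=[], right=[]
Reconstructed level-order: [28, 26, 23, 21]


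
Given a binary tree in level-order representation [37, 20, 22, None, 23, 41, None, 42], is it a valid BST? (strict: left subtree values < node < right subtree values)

Level-order array: [37, 20, 22, None, 23, 41, None, 42]
Validate using subtree bounds (lo, hi): at each node, require lo < value < hi,
then recurse left with hi=value and right with lo=value.
Preorder trace (stopping at first violation):
  at node 37 with bounds (-inf, +inf): OK
  at node 20 with bounds (-inf, 37): OK
  at node 23 with bounds (20, 37): OK
  at node 42 with bounds (20, 23): VIOLATION
Node 42 violates its bound: not (20 < 42 < 23).
Result: Not a valid BST


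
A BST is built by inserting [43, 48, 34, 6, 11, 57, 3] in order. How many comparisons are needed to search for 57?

Search path for 57: 43 -> 48 -> 57
Found: True
Comparisons: 3


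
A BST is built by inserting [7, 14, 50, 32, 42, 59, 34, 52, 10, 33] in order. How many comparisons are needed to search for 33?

Search path for 33: 7 -> 14 -> 50 -> 32 -> 42 -> 34 -> 33
Found: True
Comparisons: 7


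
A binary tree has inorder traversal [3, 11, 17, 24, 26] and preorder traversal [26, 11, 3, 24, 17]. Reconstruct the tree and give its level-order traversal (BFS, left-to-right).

Inorder:  [3, 11, 17, 24, 26]
Preorder: [26, 11, 3, 24, 17]
Algorithm: preorder visits root first, so consume preorder in order;
for each root, split the current inorder slice at that value into
left-subtree inorder and right-subtree inorder, then recurse.
Recursive splits:
  root=26; inorder splits into left=[3, 11, 17, 24], right=[]
  root=11; inorder splits into left=[3], right=[17, 24]
  root=3; inorder splits into left=[], right=[]
  root=24; inorder splits into left=[17], right=[]
  root=17; inorder splits into left=[], right=[]
Reconstructed level-order: [26, 11, 3, 24, 17]


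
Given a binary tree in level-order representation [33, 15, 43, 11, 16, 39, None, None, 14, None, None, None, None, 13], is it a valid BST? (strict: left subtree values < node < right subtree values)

Level-order array: [33, 15, 43, 11, 16, 39, None, None, 14, None, None, None, None, 13]
Validate using subtree bounds (lo, hi): at each node, require lo < value < hi,
then recurse left with hi=value and right with lo=value.
Preorder trace (stopping at first violation):
  at node 33 with bounds (-inf, +inf): OK
  at node 15 with bounds (-inf, 33): OK
  at node 11 with bounds (-inf, 15): OK
  at node 14 with bounds (11, 15): OK
  at node 13 with bounds (11, 14): OK
  at node 16 with bounds (15, 33): OK
  at node 43 with bounds (33, +inf): OK
  at node 39 with bounds (33, 43): OK
No violation found at any node.
Result: Valid BST


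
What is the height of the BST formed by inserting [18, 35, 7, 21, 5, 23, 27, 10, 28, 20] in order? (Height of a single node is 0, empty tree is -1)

Insertion order: [18, 35, 7, 21, 5, 23, 27, 10, 28, 20]
Tree (level-order array): [18, 7, 35, 5, 10, 21, None, None, None, None, None, 20, 23, None, None, None, 27, None, 28]
Compute height bottom-up (empty subtree = -1):
  height(5) = 1 + max(-1, -1) = 0
  height(10) = 1 + max(-1, -1) = 0
  height(7) = 1 + max(0, 0) = 1
  height(20) = 1 + max(-1, -1) = 0
  height(28) = 1 + max(-1, -1) = 0
  height(27) = 1 + max(-1, 0) = 1
  height(23) = 1 + max(-1, 1) = 2
  height(21) = 1 + max(0, 2) = 3
  height(35) = 1 + max(3, -1) = 4
  height(18) = 1 + max(1, 4) = 5
Height = 5


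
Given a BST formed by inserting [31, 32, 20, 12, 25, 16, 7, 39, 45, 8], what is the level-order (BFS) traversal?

Tree insertion order: [31, 32, 20, 12, 25, 16, 7, 39, 45, 8]
Tree (level-order array): [31, 20, 32, 12, 25, None, 39, 7, 16, None, None, None, 45, None, 8]
BFS from the root, enqueuing left then right child of each popped node:
  queue [31] -> pop 31, enqueue [20, 32], visited so far: [31]
  queue [20, 32] -> pop 20, enqueue [12, 25], visited so far: [31, 20]
  queue [32, 12, 25] -> pop 32, enqueue [39], visited so far: [31, 20, 32]
  queue [12, 25, 39] -> pop 12, enqueue [7, 16], visited so far: [31, 20, 32, 12]
  queue [25, 39, 7, 16] -> pop 25, enqueue [none], visited so far: [31, 20, 32, 12, 25]
  queue [39, 7, 16] -> pop 39, enqueue [45], visited so far: [31, 20, 32, 12, 25, 39]
  queue [7, 16, 45] -> pop 7, enqueue [8], visited so far: [31, 20, 32, 12, 25, 39, 7]
  queue [16, 45, 8] -> pop 16, enqueue [none], visited so far: [31, 20, 32, 12, 25, 39, 7, 16]
  queue [45, 8] -> pop 45, enqueue [none], visited so far: [31, 20, 32, 12, 25, 39, 7, 16, 45]
  queue [8] -> pop 8, enqueue [none], visited so far: [31, 20, 32, 12, 25, 39, 7, 16, 45, 8]
Result: [31, 20, 32, 12, 25, 39, 7, 16, 45, 8]


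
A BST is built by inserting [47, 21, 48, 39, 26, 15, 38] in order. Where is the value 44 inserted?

Starting tree (level order): [47, 21, 48, 15, 39, None, None, None, None, 26, None, None, 38]
Insertion path: 47 -> 21 -> 39
Result: insert 44 as right child of 39
Final tree (level order): [47, 21, 48, 15, 39, None, None, None, None, 26, 44, None, 38]


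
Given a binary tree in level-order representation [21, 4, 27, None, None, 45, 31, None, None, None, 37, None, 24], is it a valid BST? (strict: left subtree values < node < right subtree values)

Level-order array: [21, 4, 27, None, None, 45, 31, None, None, None, 37, None, 24]
Validate using subtree bounds (lo, hi): at each node, require lo < value < hi,
then recurse left with hi=value and right with lo=value.
Preorder trace (stopping at first violation):
  at node 21 with bounds (-inf, +inf): OK
  at node 4 with bounds (-inf, 21): OK
  at node 27 with bounds (21, +inf): OK
  at node 45 with bounds (21, 27): VIOLATION
Node 45 violates its bound: not (21 < 45 < 27).
Result: Not a valid BST


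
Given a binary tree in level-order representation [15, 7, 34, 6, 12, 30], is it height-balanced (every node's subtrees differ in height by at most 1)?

Tree (level-order array): [15, 7, 34, 6, 12, 30]
Definition: a tree is height-balanced if, at every node, |h(left) - h(right)| <= 1 (empty subtree has height -1).
Bottom-up per-node check:
  node 6: h_left=-1, h_right=-1, diff=0 [OK], height=0
  node 12: h_left=-1, h_right=-1, diff=0 [OK], height=0
  node 7: h_left=0, h_right=0, diff=0 [OK], height=1
  node 30: h_left=-1, h_right=-1, diff=0 [OK], height=0
  node 34: h_left=0, h_right=-1, diff=1 [OK], height=1
  node 15: h_left=1, h_right=1, diff=0 [OK], height=2
All nodes satisfy the balance condition.
Result: Balanced


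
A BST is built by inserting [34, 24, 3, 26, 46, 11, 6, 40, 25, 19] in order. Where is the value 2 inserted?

Starting tree (level order): [34, 24, 46, 3, 26, 40, None, None, 11, 25, None, None, None, 6, 19]
Insertion path: 34 -> 24 -> 3
Result: insert 2 as left child of 3
Final tree (level order): [34, 24, 46, 3, 26, 40, None, 2, 11, 25, None, None, None, None, None, 6, 19]


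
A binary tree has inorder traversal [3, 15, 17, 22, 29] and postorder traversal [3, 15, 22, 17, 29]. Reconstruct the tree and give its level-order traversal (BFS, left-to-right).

Inorder:   [3, 15, 17, 22, 29]
Postorder: [3, 15, 22, 17, 29]
Algorithm: postorder visits root last, so walk postorder right-to-left;
each value is the root of the current inorder slice — split it at that
value, recurse on the right subtree first, then the left.
Recursive splits:
  root=29; inorder splits into left=[3, 15, 17, 22], right=[]
  root=17; inorder splits into left=[3, 15], right=[22]
  root=22; inorder splits into left=[], right=[]
  root=15; inorder splits into left=[3], right=[]
  root=3; inorder splits into left=[], right=[]
Reconstructed level-order: [29, 17, 15, 22, 3]


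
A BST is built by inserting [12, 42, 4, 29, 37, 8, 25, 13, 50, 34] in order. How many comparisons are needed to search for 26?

Search path for 26: 12 -> 42 -> 29 -> 25
Found: False
Comparisons: 4


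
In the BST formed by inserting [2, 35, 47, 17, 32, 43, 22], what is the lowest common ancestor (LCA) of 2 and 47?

Tree insertion order: [2, 35, 47, 17, 32, 43, 22]
Tree (level-order array): [2, None, 35, 17, 47, None, 32, 43, None, 22]
In a BST, the LCA of p=2, q=47 is the first node v on the
root-to-leaf path with p <= v <= q (go left if both < v, right if both > v).
Walk from root:
  at 2: 2 <= 2 <= 47, this is the LCA
LCA = 2


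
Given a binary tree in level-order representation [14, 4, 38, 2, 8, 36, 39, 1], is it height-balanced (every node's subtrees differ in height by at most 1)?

Tree (level-order array): [14, 4, 38, 2, 8, 36, 39, 1]
Definition: a tree is height-balanced if, at every node, |h(left) - h(right)| <= 1 (empty subtree has height -1).
Bottom-up per-node check:
  node 1: h_left=-1, h_right=-1, diff=0 [OK], height=0
  node 2: h_left=0, h_right=-1, diff=1 [OK], height=1
  node 8: h_left=-1, h_right=-1, diff=0 [OK], height=0
  node 4: h_left=1, h_right=0, diff=1 [OK], height=2
  node 36: h_left=-1, h_right=-1, diff=0 [OK], height=0
  node 39: h_left=-1, h_right=-1, diff=0 [OK], height=0
  node 38: h_left=0, h_right=0, diff=0 [OK], height=1
  node 14: h_left=2, h_right=1, diff=1 [OK], height=3
All nodes satisfy the balance condition.
Result: Balanced


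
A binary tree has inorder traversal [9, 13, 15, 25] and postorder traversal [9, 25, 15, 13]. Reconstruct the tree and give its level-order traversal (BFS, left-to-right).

Inorder:   [9, 13, 15, 25]
Postorder: [9, 25, 15, 13]
Algorithm: postorder visits root last, so walk postorder right-to-left;
each value is the root of the current inorder slice — split it at that
value, recurse on the right subtree first, then the left.
Recursive splits:
  root=13; inorder splits into left=[9], right=[15, 25]
  root=15; inorder splits into left=[], right=[25]
  root=25; inorder splits into left=[], right=[]
  root=9; inorder splits into left=[], right=[]
Reconstructed level-order: [13, 9, 15, 25]


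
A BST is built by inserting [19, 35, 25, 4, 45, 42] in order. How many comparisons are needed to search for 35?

Search path for 35: 19 -> 35
Found: True
Comparisons: 2


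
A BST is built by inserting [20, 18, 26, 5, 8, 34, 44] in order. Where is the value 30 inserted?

Starting tree (level order): [20, 18, 26, 5, None, None, 34, None, 8, None, 44]
Insertion path: 20 -> 26 -> 34
Result: insert 30 as left child of 34
Final tree (level order): [20, 18, 26, 5, None, None, 34, None, 8, 30, 44]


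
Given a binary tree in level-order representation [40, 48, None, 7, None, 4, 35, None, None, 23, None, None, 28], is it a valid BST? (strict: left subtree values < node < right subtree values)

Level-order array: [40, 48, None, 7, None, 4, 35, None, None, 23, None, None, 28]
Validate using subtree bounds (lo, hi): at each node, require lo < value < hi,
then recurse left with hi=value and right with lo=value.
Preorder trace (stopping at first violation):
  at node 40 with bounds (-inf, +inf): OK
  at node 48 with bounds (-inf, 40): VIOLATION
Node 48 violates its bound: not (-inf < 48 < 40).
Result: Not a valid BST


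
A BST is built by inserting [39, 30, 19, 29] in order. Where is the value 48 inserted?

Starting tree (level order): [39, 30, None, 19, None, None, 29]
Insertion path: 39
Result: insert 48 as right child of 39
Final tree (level order): [39, 30, 48, 19, None, None, None, None, 29]


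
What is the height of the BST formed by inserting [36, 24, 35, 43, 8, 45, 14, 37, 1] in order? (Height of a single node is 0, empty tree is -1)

Insertion order: [36, 24, 35, 43, 8, 45, 14, 37, 1]
Tree (level-order array): [36, 24, 43, 8, 35, 37, 45, 1, 14]
Compute height bottom-up (empty subtree = -1):
  height(1) = 1 + max(-1, -1) = 0
  height(14) = 1 + max(-1, -1) = 0
  height(8) = 1 + max(0, 0) = 1
  height(35) = 1 + max(-1, -1) = 0
  height(24) = 1 + max(1, 0) = 2
  height(37) = 1 + max(-1, -1) = 0
  height(45) = 1 + max(-1, -1) = 0
  height(43) = 1 + max(0, 0) = 1
  height(36) = 1 + max(2, 1) = 3
Height = 3


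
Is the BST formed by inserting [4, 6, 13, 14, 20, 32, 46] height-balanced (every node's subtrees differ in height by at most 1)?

Tree (level-order array): [4, None, 6, None, 13, None, 14, None, 20, None, 32, None, 46]
Definition: a tree is height-balanced if, at every node, |h(left) - h(right)| <= 1 (empty subtree has height -1).
Bottom-up per-node check:
  node 46: h_left=-1, h_right=-1, diff=0 [OK], height=0
  node 32: h_left=-1, h_right=0, diff=1 [OK], height=1
  node 20: h_left=-1, h_right=1, diff=2 [FAIL (|-1-1|=2 > 1)], height=2
  node 14: h_left=-1, h_right=2, diff=3 [FAIL (|-1-2|=3 > 1)], height=3
  node 13: h_left=-1, h_right=3, diff=4 [FAIL (|-1-3|=4 > 1)], height=4
  node 6: h_left=-1, h_right=4, diff=5 [FAIL (|-1-4|=5 > 1)], height=5
  node 4: h_left=-1, h_right=5, diff=6 [FAIL (|-1-5|=6 > 1)], height=6
Node 20 violates the condition: |-1 - 1| = 2 > 1.
Result: Not balanced


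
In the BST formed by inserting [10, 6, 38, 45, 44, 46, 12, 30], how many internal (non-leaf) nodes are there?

Tree built from: [10, 6, 38, 45, 44, 46, 12, 30]
Tree (level-order array): [10, 6, 38, None, None, 12, 45, None, 30, 44, 46]
Rule: An internal node has at least one child.
Per-node child counts:
  node 10: 2 child(ren)
  node 6: 0 child(ren)
  node 38: 2 child(ren)
  node 12: 1 child(ren)
  node 30: 0 child(ren)
  node 45: 2 child(ren)
  node 44: 0 child(ren)
  node 46: 0 child(ren)
Matching nodes: [10, 38, 12, 45]
Count of internal (non-leaf) nodes: 4


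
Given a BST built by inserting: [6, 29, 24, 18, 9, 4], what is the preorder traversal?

Tree insertion order: [6, 29, 24, 18, 9, 4]
Tree (level-order array): [6, 4, 29, None, None, 24, None, 18, None, 9]
Preorder traversal: [6, 4, 29, 24, 18, 9]


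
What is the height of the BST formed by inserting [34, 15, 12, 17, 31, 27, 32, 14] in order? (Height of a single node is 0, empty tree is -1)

Insertion order: [34, 15, 12, 17, 31, 27, 32, 14]
Tree (level-order array): [34, 15, None, 12, 17, None, 14, None, 31, None, None, 27, 32]
Compute height bottom-up (empty subtree = -1):
  height(14) = 1 + max(-1, -1) = 0
  height(12) = 1 + max(-1, 0) = 1
  height(27) = 1 + max(-1, -1) = 0
  height(32) = 1 + max(-1, -1) = 0
  height(31) = 1 + max(0, 0) = 1
  height(17) = 1 + max(-1, 1) = 2
  height(15) = 1 + max(1, 2) = 3
  height(34) = 1 + max(3, -1) = 4
Height = 4


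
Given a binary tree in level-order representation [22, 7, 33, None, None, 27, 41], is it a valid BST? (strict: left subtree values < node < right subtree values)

Level-order array: [22, 7, 33, None, None, 27, 41]
Validate using subtree bounds (lo, hi): at each node, require lo < value < hi,
then recurse left with hi=value and right with lo=value.
Preorder trace (stopping at first violation):
  at node 22 with bounds (-inf, +inf): OK
  at node 7 with bounds (-inf, 22): OK
  at node 33 with bounds (22, +inf): OK
  at node 27 with bounds (22, 33): OK
  at node 41 with bounds (33, +inf): OK
No violation found at any node.
Result: Valid BST


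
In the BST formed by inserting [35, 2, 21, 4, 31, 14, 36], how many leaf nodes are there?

Tree built from: [35, 2, 21, 4, 31, 14, 36]
Tree (level-order array): [35, 2, 36, None, 21, None, None, 4, 31, None, 14]
Rule: A leaf has 0 children.
Per-node child counts:
  node 35: 2 child(ren)
  node 2: 1 child(ren)
  node 21: 2 child(ren)
  node 4: 1 child(ren)
  node 14: 0 child(ren)
  node 31: 0 child(ren)
  node 36: 0 child(ren)
Matching nodes: [14, 31, 36]
Count of leaf nodes: 3


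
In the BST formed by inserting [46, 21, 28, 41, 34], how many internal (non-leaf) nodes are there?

Tree built from: [46, 21, 28, 41, 34]
Tree (level-order array): [46, 21, None, None, 28, None, 41, 34]
Rule: An internal node has at least one child.
Per-node child counts:
  node 46: 1 child(ren)
  node 21: 1 child(ren)
  node 28: 1 child(ren)
  node 41: 1 child(ren)
  node 34: 0 child(ren)
Matching nodes: [46, 21, 28, 41]
Count of internal (non-leaf) nodes: 4


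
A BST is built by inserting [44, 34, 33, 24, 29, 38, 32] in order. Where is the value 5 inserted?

Starting tree (level order): [44, 34, None, 33, 38, 24, None, None, None, None, 29, None, 32]
Insertion path: 44 -> 34 -> 33 -> 24
Result: insert 5 as left child of 24
Final tree (level order): [44, 34, None, 33, 38, 24, None, None, None, 5, 29, None, None, None, 32]


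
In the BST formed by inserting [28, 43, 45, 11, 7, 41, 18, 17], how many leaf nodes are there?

Tree built from: [28, 43, 45, 11, 7, 41, 18, 17]
Tree (level-order array): [28, 11, 43, 7, 18, 41, 45, None, None, 17]
Rule: A leaf has 0 children.
Per-node child counts:
  node 28: 2 child(ren)
  node 11: 2 child(ren)
  node 7: 0 child(ren)
  node 18: 1 child(ren)
  node 17: 0 child(ren)
  node 43: 2 child(ren)
  node 41: 0 child(ren)
  node 45: 0 child(ren)
Matching nodes: [7, 17, 41, 45]
Count of leaf nodes: 4


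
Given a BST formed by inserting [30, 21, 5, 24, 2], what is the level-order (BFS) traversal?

Tree insertion order: [30, 21, 5, 24, 2]
Tree (level-order array): [30, 21, None, 5, 24, 2]
BFS from the root, enqueuing left then right child of each popped node:
  queue [30] -> pop 30, enqueue [21], visited so far: [30]
  queue [21] -> pop 21, enqueue [5, 24], visited so far: [30, 21]
  queue [5, 24] -> pop 5, enqueue [2], visited so far: [30, 21, 5]
  queue [24, 2] -> pop 24, enqueue [none], visited so far: [30, 21, 5, 24]
  queue [2] -> pop 2, enqueue [none], visited so far: [30, 21, 5, 24, 2]
Result: [30, 21, 5, 24, 2]


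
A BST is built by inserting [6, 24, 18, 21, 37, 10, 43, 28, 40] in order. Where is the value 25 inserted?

Starting tree (level order): [6, None, 24, 18, 37, 10, 21, 28, 43, None, None, None, None, None, None, 40]
Insertion path: 6 -> 24 -> 37 -> 28
Result: insert 25 as left child of 28
Final tree (level order): [6, None, 24, 18, 37, 10, 21, 28, 43, None, None, None, None, 25, None, 40]


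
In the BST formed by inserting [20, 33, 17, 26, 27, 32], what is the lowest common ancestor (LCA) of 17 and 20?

Tree insertion order: [20, 33, 17, 26, 27, 32]
Tree (level-order array): [20, 17, 33, None, None, 26, None, None, 27, None, 32]
In a BST, the LCA of p=17, q=20 is the first node v on the
root-to-leaf path with p <= v <= q (go left if both < v, right if both > v).
Walk from root:
  at 20: 17 <= 20 <= 20, this is the LCA
LCA = 20


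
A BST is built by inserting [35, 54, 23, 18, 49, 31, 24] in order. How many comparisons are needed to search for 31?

Search path for 31: 35 -> 23 -> 31
Found: True
Comparisons: 3


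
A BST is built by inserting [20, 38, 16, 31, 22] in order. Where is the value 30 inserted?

Starting tree (level order): [20, 16, 38, None, None, 31, None, 22]
Insertion path: 20 -> 38 -> 31 -> 22
Result: insert 30 as right child of 22
Final tree (level order): [20, 16, 38, None, None, 31, None, 22, None, None, 30]


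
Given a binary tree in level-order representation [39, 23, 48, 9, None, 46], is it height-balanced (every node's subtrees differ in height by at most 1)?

Tree (level-order array): [39, 23, 48, 9, None, 46]
Definition: a tree is height-balanced if, at every node, |h(left) - h(right)| <= 1 (empty subtree has height -1).
Bottom-up per-node check:
  node 9: h_left=-1, h_right=-1, diff=0 [OK], height=0
  node 23: h_left=0, h_right=-1, diff=1 [OK], height=1
  node 46: h_left=-1, h_right=-1, diff=0 [OK], height=0
  node 48: h_left=0, h_right=-1, diff=1 [OK], height=1
  node 39: h_left=1, h_right=1, diff=0 [OK], height=2
All nodes satisfy the balance condition.
Result: Balanced


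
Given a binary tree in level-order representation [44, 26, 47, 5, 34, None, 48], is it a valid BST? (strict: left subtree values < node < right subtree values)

Level-order array: [44, 26, 47, 5, 34, None, 48]
Validate using subtree bounds (lo, hi): at each node, require lo < value < hi,
then recurse left with hi=value and right with lo=value.
Preorder trace (stopping at first violation):
  at node 44 with bounds (-inf, +inf): OK
  at node 26 with bounds (-inf, 44): OK
  at node 5 with bounds (-inf, 26): OK
  at node 34 with bounds (26, 44): OK
  at node 47 with bounds (44, +inf): OK
  at node 48 with bounds (47, +inf): OK
No violation found at any node.
Result: Valid BST


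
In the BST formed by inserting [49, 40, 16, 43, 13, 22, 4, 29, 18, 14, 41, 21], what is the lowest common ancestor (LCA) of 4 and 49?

Tree insertion order: [49, 40, 16, 43, 13, 22, 4, 29, 18, 14, 41, 21]
Tree (level-order array): [49, 40, None, 16, 43, 13, 22, 41, None, 4, 14, 18, 29, None, None, None, None, None, None, None, 21]
In a BST, the LCA of p=4, q=49 is the first node v on the
root-to-leaf path with p <= v <= q (go left if both < v, right if both > v).
Walk from root:
  at 49: 4 <= 49 <= 49, this is the LCA
LCA = 49


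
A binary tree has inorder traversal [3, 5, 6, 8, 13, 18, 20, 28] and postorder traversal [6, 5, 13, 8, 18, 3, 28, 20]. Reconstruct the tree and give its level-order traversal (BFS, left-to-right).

Inorder:   [3, 5, 6, 8, 13, 18, 20, 28]
Postorder: [6, 5, 13, 8, 18, 3, 28, 20]
Algorithm: postorder visits root last, so walk postorder right-to-left;
each value is the root of the current inorder slice — split it at that
value, recurse on the right subtree first, then the left.
Recursive splits:
  root=20; inorder splits into left=[3, 5, 6, 8, 13, 18], right=[28]
  root=28; inorder splits into left=[], right=[]
  root=3; inorder splits into left=[], right=[5, 6, 8, 13, 18]
  root=18; inorder splits into left=[5, 6, 8, 13], right=[]
  root=8; inorder splits into left=[5, 6], right=[13]
  root=13; inorder splits into left=[], right=[]
  root=5; inorder splits into left=[], right=[6]
  root=6; inorder splits into left=[], right=[]
Reconstructed level-order: [20, 3, 28, 18, 8, 5, 13, 6]


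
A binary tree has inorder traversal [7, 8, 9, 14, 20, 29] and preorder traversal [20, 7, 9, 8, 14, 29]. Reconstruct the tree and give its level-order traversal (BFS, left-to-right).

Inorder:  [7, 8, 9, 14, 20, 29]
Preorder: [20, 7, 9, 8, 14, 29]
Algorithm: preorder visits root first, so consume preorder in order;
for each root, split the current inorder slice at that value into
left-subtree inorder and right-subtree inorder, then recurse.
Recursive splits:
  root=20; inorder splits into left=[7, 8, 9, 14], right=[29]
  root=7; inorder splits into left=[], right=[8, 9, 14]
  root=9; inorder splits into left=[8], right=[14]
  root=8; inorder splits into left=[], right=[]
  root=14; inorder splits into left=[], right=[]
  root=29; inorder splits into left=[], right=[]
Reconstructed level-order: [20, 7, 29, 9, 8, 14]


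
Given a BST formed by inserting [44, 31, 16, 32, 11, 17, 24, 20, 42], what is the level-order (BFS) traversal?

Tree insertion order: [44, 31, 16, 32, 11, 17, 24, 20, 42]
Tree (level-order array): [44, 31, None, 16, 32, 11, 17, None, 42, None, None, None, 24, None, None, 20]
BFS from the root, enqueuing left then right child of each popped node:
  queue [44] -> pop 44, enqueue [31], visited so far: [44]
  queue [31] -> pop 31, enqueue [16, 32], visited so far: [44, 31]
  queue [16, 32] -> pop 16, enqueue [11, 17], visited so far: [44, 31, 16]
  queue [32, 11, 17] -> pop 32, enqueue [42], visited so far: [44, 31, 16, 32]
  queue [11, 17, 42] -> pop 11, enqueue [none], visited so far: [44, 31, 16, 32, 11]
  queue [17, 42] -> pop 17, enqueue [24], visited so far: [44, 31, 16, 32, 11, 17]
  queue [42, 24] -> pop 42, enqueue [none], visited so far: [44, 31, 16, 32, 11, 17, 42]
  queue [24] -> pop 24, enqueue [20], visited so far: [44, 31, 16, 32, 11, 17, 42, 24]
  queue [20] -> pop 20, enqueue [none], visited so far: [44, 31, 16, 32, 11, 17, 42, 24, 20]
Result: [44, 31, 16, 32, 11, 17, 42, 24, 20]


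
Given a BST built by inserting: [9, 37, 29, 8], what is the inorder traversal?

Tree insertion order: [9, 37, 29, 8]
Tree (level-order array): [9, 8, 37, None, None, 29]
Inorder traversal: [8, 9, 29, 37]


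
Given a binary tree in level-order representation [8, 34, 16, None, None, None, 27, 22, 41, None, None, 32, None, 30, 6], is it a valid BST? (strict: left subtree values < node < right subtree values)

Level-order array: [8, 34, 16, None, None, None, 27, 22, 41, None, None, 32, None, 30, 6]
Validate using subtree bounds (lo, hi): at each node, require lo < value < hi,
then recurse left with hi=value and right with lo=value.
Preorder trace (stopping at first violation):
  at node 8 with bounds (-inf, +inf): OK
  at node 34 with bounds (-inf, 8): VIOLATION
Node 34 violates its bound: not (-inf < 34 < 8).
Result: Not a valid BST


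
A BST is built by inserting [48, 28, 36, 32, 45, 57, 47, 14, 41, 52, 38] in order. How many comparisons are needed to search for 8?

Search path for 8: 48 -> 28 -> 14
Found: False
Comparisons: 3


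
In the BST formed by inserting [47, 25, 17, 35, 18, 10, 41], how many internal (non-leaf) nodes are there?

Tree built from: [47, 25, 17, 35, 18, 10, 41]
Tree (level-order array): [47, 25, None, 17, 35, 10, 18, None, 41]
Rule: An internal node has at least one child.
Per-node child counts:
  node 47: 1 child(ren)
  node 25: 2 child(ren)
  node 17: 2 child(ren)
  node 10: 0 child(ren)
  node 18: 0 child(ren)
  node 35: 1 child(ren)
  node 41: 0 child(ren)
Matching nodes: [47, 25, 17, 35]
Count of internal (non-leaf) nodes: 4


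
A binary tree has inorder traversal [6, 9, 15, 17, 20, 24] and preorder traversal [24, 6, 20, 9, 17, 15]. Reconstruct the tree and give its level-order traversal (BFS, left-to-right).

Inorder:  [6, 9, 15, 17, 20, 24]
Preorder: [24, 6, 20, 9, 17, 15]
Algorithm: preorder visits root first, so consume preorder in order;
for each root, split the current inorder slice at that value into
left-subtree inorder and right-subtree inorder, then recurse.
Recursive splits:
  root=24; inorder splits into left=[6, 9, 15, 17, 20], right=[]
  root=6; inorder splits into left=[], right=[9, 15, 17, 20]
  root=20; inorder splits into left=[9, 15, 17], right=[]
  root=9; inorder splits into left=[], right=[15, 17]
  root=17; inorder splits into left=[15], right=[]
  root=15; inorder splits into left=[], right=[]
Reconstructed level-order: [24, 6, 20, 9, 17, 15]


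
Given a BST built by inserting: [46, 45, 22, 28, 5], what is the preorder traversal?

Tree insertion order: [46, 45, 22, 28, 5]
Tree (level-order array): [46, 45, None, 22, None, 5, 28]
Preorder traversal: [46, 45, 22, 5, 28]


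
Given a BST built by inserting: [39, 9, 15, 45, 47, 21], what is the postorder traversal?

Tree insertion order: [39, 9, 15, 45, 47, 21]
Tree (level-order array): [39, 9, 45, None, 15, None, 47, None, 21]
Postorder traversal: [21, 15, 9, 47, 45, 39]


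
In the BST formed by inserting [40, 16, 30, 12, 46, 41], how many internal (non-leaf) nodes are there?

Tree built from: [40, 16, 30, 12, 46, 41]
Tree (level-order array): [40, 16, 46, 12, 30, 41]
Rule: An internal node has at least one child.
Per-node child counts:
  node 40: 2 child(ren)
  node 16: 2 child(ren)
  node 12: 0 child(ren)
  node 30: 0 child(ren)
  node 46: 1 child(ren)
  node 41: 0 child(ren)
Matching nodes: [40, 16, 46]
Count of internal (non-leaf) nodes: 3


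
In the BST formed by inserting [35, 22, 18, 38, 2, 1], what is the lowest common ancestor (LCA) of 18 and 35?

Tree insertion order: [35, 22, 18, 38, 2, 1]
Tree (level-order array): [35, 22, 38, 18, None, None, None, 2, None, 1]
In a BST, the LCA of p=18, q=35 is the first node v on the
root-to-leaf path with p <= v <= q (go left if both < v, right if both > v).
Walk from root:
  at 35: 18 <= 35 <= 35, this is the LCA
LCA = 35


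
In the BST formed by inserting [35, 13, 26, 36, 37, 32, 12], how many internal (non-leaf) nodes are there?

Tree built from: [35, 13, 26, 36, 37, 32, 12]
Tree (level-order array): [35, 13, 36, 12, 26, None, 37, None, None, None, 32]
Rule: An internal node has at least one child.
Per-node child counts:
  node 35: 2 child(ren)
  node 13: 2 child(ren)
  node 12: 0 child(ren)
  node 26: 1 child(ren)
  node 32: 0 child(ren)
  node 36: 1 child(ren)
  node 37: 0 child(ren)
Matching nodes: [35, 13, 26, 36]
Count of internal (non-leaf) nodes: 4


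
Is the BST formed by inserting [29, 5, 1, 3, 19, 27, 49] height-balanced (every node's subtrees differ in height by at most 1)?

Tree (level-order array): [29, 5, 49, 1, 19, None, None, None, 3, None, 27]
Definition: a tree is height-balanced if, at every node, |h(left) - h(right)| <= 1 (empty subtree has height -1).
Bottom-up per-node check:
  node 3: h_left=-1, h_right=-1, diff=0 [OK], height=0
  node 1: h_left=-1, h_right=0, diff=1 [OK], height=1
  node 27: h_left=-1, h_right=-1, diff=0 [OK], height=0
  node 19: h_left=-1, h_right=0, diff=1 [OK], height=1
  node 5: h_left=1, h_right=1, diff=0 [OK], height=2
  node 49: h_left=-1, h_right=-1, diff=0 [OK], height=0
  node 29: h_left=2, h_right=0, diff=2 [FAIL (|2-0|=2 > 1)], height=3
Node 29 violates the condition: |2 - 0| = 2 > 1.
Result: Not balanced


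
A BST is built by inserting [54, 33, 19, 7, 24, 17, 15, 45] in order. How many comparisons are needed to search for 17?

Search path for 17: 54 -> 33 -> 19 -> 7 -> 17
Found: True
Comparisons: 5


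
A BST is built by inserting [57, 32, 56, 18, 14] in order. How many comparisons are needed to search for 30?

Search path for 30: 57 -> 32 -> 18
Found: False
Comparisons: 3


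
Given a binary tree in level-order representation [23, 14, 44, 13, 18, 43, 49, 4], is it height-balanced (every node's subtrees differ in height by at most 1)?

Tree (level-order array): [23, 14, 44, 13, 18, 43, 49, 4]
Definition: a tree is height-balanced if, at every node, |h(left) - h(right)| <= 1 (empty subtree has height -1).
Bottom-up per-node check:
  node 4: h_left=-1, h_right=-1, diff=0 [OK], height=0
  node 13: h_left=0, h_right=-1, diff=1 [OK], height=1
  node 18: h_left=-1, h_right=-1, diff=0 [OK], height=0
  node 14: h_left=1, h_right=0, diff=1 [OK], height=2
  node 43: h_left=-1, h_right=-1, diff=0 [OK], height=0
  node 49: h_left=-1, h_right=-1, diff=0 [OK], height=0
  node 44: h_left=0, h_right=0, diff=0 [OK], height=1
  node 23: h_left=2, h_right=1, diff=1 [OK], height=3
All nodes satisfy the balance condition.
Result: Balanced


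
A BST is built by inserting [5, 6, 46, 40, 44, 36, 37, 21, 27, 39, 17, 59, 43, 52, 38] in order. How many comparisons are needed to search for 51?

Search path for 51: 5 -> 6 -> 46 -> 59 -> 52
Found: False
Comparisons: 5


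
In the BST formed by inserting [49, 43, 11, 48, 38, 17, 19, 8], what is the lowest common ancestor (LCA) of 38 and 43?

Tree insertion order: [49, 43, 11, 48, 38, 17, 19, 8]
Tree (level-order array): [49, 43, None, 11, 48, 8, 38, None, None, None, None, 17, None, None, 19]
In a BST, the LCA of p=38, q=43 is the first node v on the
root-to-leaf path with p <= v <= q (go left if both < v, right if both > v).
Walk from root:
  at 49: both 38 and 43 < 49, go left
  at 43: 38 <= 43 <= 43, this is the LCA
LCA = 43


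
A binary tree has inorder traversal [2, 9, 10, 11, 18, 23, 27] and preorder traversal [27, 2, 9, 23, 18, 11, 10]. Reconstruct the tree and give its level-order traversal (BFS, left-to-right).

Inorder:  [2, 9, 10, 11, 18, 23, 27]
Preorder: [27, 2, 9, 23, 18, 11, 10]
Algorithm: preorder visits root first, so consume preorder in order;
for each root, split the current inorder slice at that value into
left-subtree inorder and right-subtree inorder, then recurse.
Recursive splits:
  root=27; inorder splits into left=[2, 9, 10, 11, 18, 23], right=[]
  root=2; inorder splits into left=[], right=[9, 10, 11, 18, 23]
  root=9; inorder splits into left=[], right=[10, 11, 18, 23]
  root=23; inorder splits into left=[10, 11, 18], right=[]
  root=18; inorder splits into left=[10, 11], right=[]
  root=11; inorder splits into left=[10], right=[]
  root=10; inorder splits into left=[], right=[]
Reconstructed level-order: [27, 2, 9, 23, 18, 11, 10]


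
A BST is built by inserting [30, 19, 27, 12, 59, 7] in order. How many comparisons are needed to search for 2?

Search path for 2: 30 -> 19 -> 12 -> 7
Found: False
Comparisons: 4


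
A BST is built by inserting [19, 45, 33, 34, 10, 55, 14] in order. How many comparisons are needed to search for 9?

Search path for 9: 19 -> 10
Found: False
Comparisons: 2


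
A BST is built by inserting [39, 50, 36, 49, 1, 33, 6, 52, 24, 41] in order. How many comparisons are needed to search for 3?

Search path for 3: 39 -> 36 -> 1 -> 33 -> 6
Found: False
Comparisons: 5


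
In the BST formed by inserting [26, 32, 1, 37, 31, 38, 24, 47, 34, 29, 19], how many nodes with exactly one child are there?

Tree built from: [26, 32, 1, 37, 31, 38, 24, 47, 34, 29, 19]
Tree (level-order array): [26, 1, 32, None, 24, 31, 37, 19, None, 29, None, 34, 38, None, None, None, None, None, None, None, 47]
Rule: These are nodes with exactly 1 non-null child.
Per-node child counts:
  node 26: 2 child(ren)
  node 1: 1 child(ren)
  node 24: 1 child(ren)
  node 19: 0 child(ren)
  node 32: 2 child(ren)
  node 31: 1 child(ren)
  node 29: 0 child(ren)
  node 37: 2 child(ren)
  node 34: 0 child(ren)
  node 38: 1 child(ren)
  node 47: 0 child(ren)
Matching nodes: [1, 24, 31, 38]
Count of nodes with exactly one child: 4


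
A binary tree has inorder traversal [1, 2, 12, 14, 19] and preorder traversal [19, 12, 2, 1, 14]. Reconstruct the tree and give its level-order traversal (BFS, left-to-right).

Inorder:  [1, 2, 12, 14, 19]
Preorder: [19, 12, 2, 1, 14]
Algorithm: preorder visits root first, so consume preorder in order;
for each root, split the current inorder slice at that value into
left-subtree inorder and right-subtree inorder, then recurse.
Recursive splits:
  root=19; inorder splits into left=[1, 2, 12, 14], right=[]
  root=12; inorder splits into left=[1, 2], right=[14]
  root=2; inorder splits into left=[1], right=[]
  root=1; inorder splits into left=[], right=[]
  root=14; inorder splits into left=[], right=[]
Reconstructed level-order: [19, 12, 2, 14, 1]


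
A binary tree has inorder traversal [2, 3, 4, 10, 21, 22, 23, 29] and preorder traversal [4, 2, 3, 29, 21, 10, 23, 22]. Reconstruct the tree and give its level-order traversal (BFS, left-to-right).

Inorder:  [2, 3, 4, 10, 21, 22, 23, 29]
Preorder: [4, 2, 3, 29, 21, 10, 23, 22]
Algorithm: preorder visits root first, so consume preorder in order;
for each root, split the current inorder slice at that value into
left-subtree inorder and right-subtree inorder, then recurse.
Recursive splits:
  root=4; inorder splits into left=[2, 3], right=[10, 21, 22, 23, 29]
  root=2; inorder splits into left=[], right=[3]
  root=3; inorder splits into left=[], right=[]
  root=29; inorder splits into left=[10, 21, 22, 23], right=[]
  root=21; inorder splits into left=[10], right=[22, 23]
  root=10; inorder splits into left=[], right=[]
  root=23; inorder splits into left=[22], right=[]
  root=22; inorder splits into left=[], right=[]
Reconstructed level-order: [4, 2, 29, 3, 21, 10, 23, 22]


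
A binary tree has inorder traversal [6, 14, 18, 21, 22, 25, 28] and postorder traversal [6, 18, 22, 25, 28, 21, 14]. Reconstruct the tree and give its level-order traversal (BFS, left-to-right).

Inorder:   [6, 14, 18, 21, 22, 25, 28]
Postorder: [6, 18, 22, 25, 28, 21, 14]
Algorithm: postorder visits root last, so walk postorder right-to-left;
each value is the root of the current inorder slice — split it at that
value, recurse on the right subtree first, then the left.
Recursive splits:
  root=14; inorder splits into left=[6], right=[18, 21, 22, 25, 28]
  root=21; inorder splits into left=[18], right=[22, 25, 28]
  root=28; inorder splits into left=[22, 25], right=[]
  root=25; inorder splits into left=[22], right=[]
  root=22; inorder splits into left=[], right=[]
  root=18; inorder splits into left=[], right=[]
  root=6; inorder splits into left=[], right=[]
Reconstructed level-order: [14, 6, 21, 18, 28, 25, 22]


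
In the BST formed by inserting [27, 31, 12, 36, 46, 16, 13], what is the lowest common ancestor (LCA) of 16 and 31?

Tree insertion order: [27, 31, 12, 36, 46, 16, 13]
Tree (level-order array): [27, 12, 31, None, 16, None, 36, 13, None, None, 46]
In a BST, the LCA of p=16, q=31 is the first node v on the
root-to-leaf path with p <= v <= q (go left if both < v, right if both > v).
Walk from root:
  at 27: 16 <= 27 <= 31, this is the LCA
LCA = 27


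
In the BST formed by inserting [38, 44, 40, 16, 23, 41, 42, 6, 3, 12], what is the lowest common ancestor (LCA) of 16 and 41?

Tree insertion order: [38, 44, 40, 16, 23, 41, 42, 6, 3, 12]
Tree (level-order array): [38, 16, 44, 6, 23, 40, None, 3, 12, None, None, None, 41, None, None, None, None, None, 42]
In a BST, the LCA of p=16, q=41 is the first node v on the
root-to-leaf path with p <= v <= q (go left if both < v, right if both > v).
Walk from root:
  at 38: 16 <= 38 <= 41, this is the LCA
LCA = 38


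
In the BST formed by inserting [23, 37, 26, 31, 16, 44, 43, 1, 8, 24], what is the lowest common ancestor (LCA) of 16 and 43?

Tree insertion order: [23, 37, 26, 31, 16, 44, 43, 1, 8, 24]
Tree (level-order array): [23, 16, 37, 1, None, 26, 44, None, 8, 24, 31, 43]
In a BST, the LCA of p=16, q=43 is the first node v on the
root-to-leaf path with p <= v <= q (go left if both < v, right if both > v).
Walk from root:
  at 23: 16 <= 23 <= 43, this is the LCA
LCA = 23


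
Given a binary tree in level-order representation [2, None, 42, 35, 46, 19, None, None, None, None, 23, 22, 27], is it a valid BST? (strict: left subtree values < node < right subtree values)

Level-order array: [2, None, 42, 35, 46, 19, None, None, None, None, 23, 22, 27]
Validate using subtree bounds (lo, hi): at each node, require lo < value < hi,
then recurse left with hi=value and right with lo=value.
Preorder trace (stopping at first violation):
  at node 2 with bounds (-inf, +inf): OK
  at node 42 with bounds (2, +inf): OK
  at node 35 with bounds (2, 42): OK
  at node 19 with bounds (2, 35): OK
  at node 23 with bounds (19, 35): OK
  at node 22 with bounds (19, 23): OK
  at node 27 with bounds (23, 35): OK
  at node 46 with bounds (42, +inf): OK
No violation found at any node.
Result: Valid BST
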